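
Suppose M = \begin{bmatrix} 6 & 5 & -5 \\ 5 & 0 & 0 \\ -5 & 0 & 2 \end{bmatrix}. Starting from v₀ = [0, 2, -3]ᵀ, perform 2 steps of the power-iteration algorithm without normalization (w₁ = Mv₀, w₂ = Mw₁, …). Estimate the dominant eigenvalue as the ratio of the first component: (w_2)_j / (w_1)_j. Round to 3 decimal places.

w1 = Mv₀ = (25, 0, -6)
w2 = Mw1 = (180, 125, -137)
Ratio at component: 180 / 25 = 7.200

7.200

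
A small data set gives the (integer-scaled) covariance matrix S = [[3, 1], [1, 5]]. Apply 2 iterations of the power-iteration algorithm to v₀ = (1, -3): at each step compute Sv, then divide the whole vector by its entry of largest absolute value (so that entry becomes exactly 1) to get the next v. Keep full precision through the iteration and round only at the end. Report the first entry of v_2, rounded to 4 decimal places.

Sv0 = (0.00000, -14.00000); divide by -14.00000 → v1 = (0.00000, 1.00000)
Sv1 = (1.00000, 5.00000); divide by 5.00000 → v2 = (0.20000, 1.00000)
Requested entry of v2: -14/-70 = 0.2000

0.2000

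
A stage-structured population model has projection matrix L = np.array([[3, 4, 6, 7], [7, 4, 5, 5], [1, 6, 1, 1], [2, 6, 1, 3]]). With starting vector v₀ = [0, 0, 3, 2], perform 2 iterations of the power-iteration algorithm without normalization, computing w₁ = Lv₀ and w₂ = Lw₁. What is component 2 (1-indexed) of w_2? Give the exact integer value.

394

w1 = Lv₀ = (3·0 + 4·0 + 6·3 + 7·2; 7·0 + 4·0 + 5·3 + 5·2; 1·0 + 6·0 + 1·3 + 1·2; 2·0 + 6·0 + 1·3 + 3·2) = (32, 25, 5, 9)
w2 = Lw1 = (3·32 + 4·25 + 6·5 + 7·9; 7·32 + 4·25 + 5·5 + 5·9; 1·32 + 6·25 + 1·5 + 1·9; 2·32 + 6·25 + 1·5 + 3·9) = (289, 394, 196, 246)
The requested component of w2 is 394.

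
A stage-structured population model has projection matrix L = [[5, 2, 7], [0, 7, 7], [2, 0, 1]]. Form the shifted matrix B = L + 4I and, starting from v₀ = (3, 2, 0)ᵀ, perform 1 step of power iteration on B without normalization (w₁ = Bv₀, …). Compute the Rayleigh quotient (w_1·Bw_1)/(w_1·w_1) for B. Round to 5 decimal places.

12.23160

B = L + 4I has rows (9, 2, 7); (0, 11, 7); (2, 0, 5)
w1 = Bv₀ = (9·3 + 2·2 + 7·0; 0·3 + 11·2 + 7·0; 2·3 + 0·2 + 5·0) = (31, 22, 6)
Bw1 = (365, 284, 92)
w1·Bw1 = 18115; w1·w1 = 1481; μ ≈ 18115/1481 = 12.23160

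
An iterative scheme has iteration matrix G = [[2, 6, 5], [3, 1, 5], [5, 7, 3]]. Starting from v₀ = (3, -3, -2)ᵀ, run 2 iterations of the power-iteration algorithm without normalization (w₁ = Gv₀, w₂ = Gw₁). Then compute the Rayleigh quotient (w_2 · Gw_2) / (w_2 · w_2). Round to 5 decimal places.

w1 = Gv₀ = (-22, -4, -12)
w2 = Gw1 = (-128, -130, -174)
Gw2 = (-1906, -1384, -2072)
w2·Gw2 = (-128)·(-1906) + (-130)·(-1384) + (-174)·(-2072) = 784416; w2·w2 = (-128)·(-128) + (-130)·(-130) + (-174)·(-174) = 63560
λ ≈ 784416/63560 = 12.34135

λ ≈ 12.34135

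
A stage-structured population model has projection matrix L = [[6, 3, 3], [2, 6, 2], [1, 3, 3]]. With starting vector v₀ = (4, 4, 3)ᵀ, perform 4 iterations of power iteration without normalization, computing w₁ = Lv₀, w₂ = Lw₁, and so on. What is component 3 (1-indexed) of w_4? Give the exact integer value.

22137

w1 = Lv₀ = (6·4 + 3·4 + 3·3; 2·4 + 6·4 + 2·3; 1·4 + 3·4 + 3·3) = (45, 38, 25)
w2 = Lw1 = (6·45 + 3·38 + 3·25; 2·45 + 6·38 + 2·25; 1·45 + 3·38 + 3·25) = (459, 368, 234)
w3 = Lw2 = (4560, 3594, 2265)
w4 = Lw3 = (44937, 35214, 22137)
The requested component of w4 is 22137.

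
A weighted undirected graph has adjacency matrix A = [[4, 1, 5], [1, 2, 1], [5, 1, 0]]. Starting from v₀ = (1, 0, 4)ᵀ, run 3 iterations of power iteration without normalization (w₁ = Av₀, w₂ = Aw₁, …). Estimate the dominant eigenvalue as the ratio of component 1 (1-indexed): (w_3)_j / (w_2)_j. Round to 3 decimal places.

w1 = Av₀ = (4·1 + 1·0 + 5·4; 1·1 + 2·0 + 1·4; 5·1 + 1·0 + 0·4) = (24, 5, 5)
w2 = Aw1 = (4·24 + 1·5 + 5·5; 1·24 + 2·5 + 1·5; 5·24 + 1·5 + 0·5) = (126, 39, 125)
w3 = Aw2 = (1168, 329, 669)
Ratio at component: 1168 / 126 = 9.270

9.270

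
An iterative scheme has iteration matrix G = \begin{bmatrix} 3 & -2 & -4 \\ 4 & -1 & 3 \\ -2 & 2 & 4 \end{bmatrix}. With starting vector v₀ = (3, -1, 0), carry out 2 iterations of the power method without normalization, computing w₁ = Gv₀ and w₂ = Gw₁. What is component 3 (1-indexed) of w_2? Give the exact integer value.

w1 = Gv₀ = (3·3 + (-2)·(-1) + (-4)·0; 4·3 + (-1)·(-1) + 3·0; (-2)·3 + 2·(-1) + 4·0) = (11, 13, -8)
w2 = Gw1 = (3·11 + (-2)·13 + (-4)·(-8); 4·11 + (-1)·13 + 3·(-8); (-2)·11 + 2·13 + 4·(-8)) = (39, 7, -28)
The requested component of w2 is -28.

-28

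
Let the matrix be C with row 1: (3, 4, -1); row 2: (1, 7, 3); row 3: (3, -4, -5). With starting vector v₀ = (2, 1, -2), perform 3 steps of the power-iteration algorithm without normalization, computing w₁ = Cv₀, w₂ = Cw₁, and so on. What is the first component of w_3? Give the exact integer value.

420

w1 = Cv₀ = (12, 3, 12)
w2 = Cw1 = (36, 69, -36)
w3 = Cw2 = (420, 411, 12)
The requested component of w3 is 420.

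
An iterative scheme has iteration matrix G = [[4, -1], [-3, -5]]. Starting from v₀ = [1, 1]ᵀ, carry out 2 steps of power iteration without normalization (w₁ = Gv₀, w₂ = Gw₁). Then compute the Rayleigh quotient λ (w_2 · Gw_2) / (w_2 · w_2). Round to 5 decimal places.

-4.17708

w1 = Gv₀ = (4·1 + (-1)·1; (-3)·1 + (-5)·1) = (3, -8)
w2 = Gw1 = (4·3 + (-1)·(-8); (-3)·3 + (-5)·(-8)) = (20, 31)
Gw2 = (49, -215)
w2·Gw2 = 20·49 + 31·(-215) = -5685; w2·w2 = 20·20 + 31·31 = 1361
λ ≈ -5685/1361 = -4.17708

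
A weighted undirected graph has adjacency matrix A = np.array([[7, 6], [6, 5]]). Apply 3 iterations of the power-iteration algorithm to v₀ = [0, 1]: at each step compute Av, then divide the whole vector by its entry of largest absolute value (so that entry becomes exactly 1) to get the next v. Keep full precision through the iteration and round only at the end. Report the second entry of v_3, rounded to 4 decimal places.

0.8471

Av0 = (6.00000, 5.00000); divide by 6.00000 → v1 = (1.00000, 0.83333)
Av1 = (12.00000, 10.16667); divide by 12.00000 → v2 = (1.00000, 0.84722)
Av2 = (12.08333, 10.23611); divide by 12.08333 → v3 = (1.00000, 0.84713)
Requested entry of v3: 737/870 = 0.8471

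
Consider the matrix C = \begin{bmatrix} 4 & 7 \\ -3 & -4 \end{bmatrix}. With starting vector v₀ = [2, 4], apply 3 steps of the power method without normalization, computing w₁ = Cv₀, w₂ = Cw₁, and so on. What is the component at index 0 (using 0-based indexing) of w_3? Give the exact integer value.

-180

w1 = Cv₀ = (4·2 + 7·4; (-3)·2 + (-4)·4) = (36, -22)
w2 = Cw1 = (4·36 + 7·(-22); (-3)·36 + (-4)·(-22)) = (-10, -20)
w3 = Cw2 = (-180, 110)
The requested component of w3 is -180.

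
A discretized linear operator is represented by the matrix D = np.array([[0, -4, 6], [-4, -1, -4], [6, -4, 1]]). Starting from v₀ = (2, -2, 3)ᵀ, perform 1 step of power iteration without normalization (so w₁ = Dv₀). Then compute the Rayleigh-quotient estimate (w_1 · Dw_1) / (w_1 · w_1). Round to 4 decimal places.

9.4421

w1 = Dv₀ = (0·2 + (-4)·(-2) + 6·3; (-4)·2 + (-1)·(-2) + (-4)·3; 6·2 + (-4)·(-2) + 1·3) = (26, -18, 23)
Dw1 = (210, -178, 251)
w1·Dw1 = 26·210 + (-18)·(-178) + 23·251 = 14437; w1·w1 = 26·26 + (-18)·(-18) + 23·23 = 1529
λ ≈ 14437/1529 = 9.4421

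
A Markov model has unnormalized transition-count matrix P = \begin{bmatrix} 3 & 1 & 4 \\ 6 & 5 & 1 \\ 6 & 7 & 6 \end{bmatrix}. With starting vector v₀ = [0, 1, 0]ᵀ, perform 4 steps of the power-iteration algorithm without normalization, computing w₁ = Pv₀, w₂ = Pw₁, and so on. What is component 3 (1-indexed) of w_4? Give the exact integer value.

w1 = Pv₀ = (3·0 + 1·1 + 4·0; 6·0 + 5·1 + 1·0; 6·0 + 7·1 + 6·0) = (1, 5, 7)
w2 = Pw1 = (3·1 + 1·5 + 4·7; 6·1 + 5·5 + 1·7; 6·1 + 7·5 + 6·7) = (36, 38, 83)
w3 = Pw2 = (478, 489, 980)
w4 = Pw3 = (5843, 6293, 12171)
The requested component of w4 is 12171.

12171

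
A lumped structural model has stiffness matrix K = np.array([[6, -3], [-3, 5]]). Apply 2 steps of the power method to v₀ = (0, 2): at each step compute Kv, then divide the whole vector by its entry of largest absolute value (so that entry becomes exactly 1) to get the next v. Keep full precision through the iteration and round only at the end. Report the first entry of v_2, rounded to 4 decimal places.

Kv0 = (-6.00000, 10.00000); divide by 10.00000 → v1 = (-0.60000, 1.00000)
Kv1 = (-6.60000, 6.80000); divide by 6.80000 → v2 = (-0.97059, 1.00000)
Requested entry of v2: -66/68 = -0.9706

-0.9706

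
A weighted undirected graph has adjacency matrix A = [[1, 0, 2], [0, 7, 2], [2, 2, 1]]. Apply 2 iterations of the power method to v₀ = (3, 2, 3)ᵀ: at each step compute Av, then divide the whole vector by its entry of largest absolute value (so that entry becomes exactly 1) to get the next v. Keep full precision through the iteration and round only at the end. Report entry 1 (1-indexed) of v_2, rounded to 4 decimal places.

0.2108

Av0 = (9.00000, 20.00000, 13.00000); divide by 20.00000 → v1 = (0.45000, 1.00000, 0.65000)
Av1 = (1.75000, 8.30000, 3.55000); divide by 8.30000 → v2 = (0.21084, 1.00000, 0.42771)
Requested entry of v2: 35/166 = 0.2108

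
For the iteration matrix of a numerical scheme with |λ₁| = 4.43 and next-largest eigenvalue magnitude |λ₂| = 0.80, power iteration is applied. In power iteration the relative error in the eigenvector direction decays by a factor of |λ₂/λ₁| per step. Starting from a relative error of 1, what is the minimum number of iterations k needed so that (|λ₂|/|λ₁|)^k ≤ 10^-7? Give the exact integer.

10

|λ₂/λ₁| = 0.80/4.43 = 0.18059
Need k ≥ ln(10^-7) / ln(0.18059) = -16.1181 / -1.7115 ≈ 9.417
Smallest integer k satisfying the bound: 10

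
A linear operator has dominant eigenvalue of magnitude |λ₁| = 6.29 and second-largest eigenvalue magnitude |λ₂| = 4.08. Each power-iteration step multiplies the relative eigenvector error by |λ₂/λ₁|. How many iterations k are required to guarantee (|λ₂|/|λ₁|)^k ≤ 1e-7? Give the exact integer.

|λ₂/λ₁| = 4.08/6.29 = 0.64865
Need k ≥ ln(1e-7) / ln(0.64865) = -16.1181 / -0.4329 ≈ 37.236
Smallest integer k satisfying the bound: 38

38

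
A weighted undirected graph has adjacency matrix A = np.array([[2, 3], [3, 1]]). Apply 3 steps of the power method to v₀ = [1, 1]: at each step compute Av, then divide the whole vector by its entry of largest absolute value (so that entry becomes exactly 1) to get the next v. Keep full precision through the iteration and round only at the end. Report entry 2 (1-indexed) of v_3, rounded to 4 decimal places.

Av0 = (5.00000, 4.00000); divide by 5.00000 → v1 = (1.00000, 0.80000)
Av1 = (4.40000, 3.80000); divide by 4.40000 → v2 = (1.00000, 0.86364)
Av2 = (4.59091, 3.86364); divide by 4.59091 → v3 = (1.00000, 0.84158)
Requested entry of v3: 85/101 = 0.8416

0.8416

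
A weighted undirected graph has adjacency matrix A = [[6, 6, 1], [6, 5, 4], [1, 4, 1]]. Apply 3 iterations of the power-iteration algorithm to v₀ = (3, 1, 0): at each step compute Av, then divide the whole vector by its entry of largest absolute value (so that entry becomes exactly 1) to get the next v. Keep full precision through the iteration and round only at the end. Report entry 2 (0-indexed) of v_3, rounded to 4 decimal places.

Av0 = (24.00000, 23.00000, 7.00000); divide by 24.00000 → v1 = (1.00000, 0.95833, 0.29167)
Av1 = (12.04167, 11.95833, 5.12500); divide by 12.04167 → v2 = (1.00000, 0.99308, 0.42561)
Av2 = (12.38408, 12.66782, 5.39792); divide by 12.66782 → v3 = (0.97760, 1.00000, 0.42611)
Requested entry of v3: 1560/3661 = 0.4261

0.4261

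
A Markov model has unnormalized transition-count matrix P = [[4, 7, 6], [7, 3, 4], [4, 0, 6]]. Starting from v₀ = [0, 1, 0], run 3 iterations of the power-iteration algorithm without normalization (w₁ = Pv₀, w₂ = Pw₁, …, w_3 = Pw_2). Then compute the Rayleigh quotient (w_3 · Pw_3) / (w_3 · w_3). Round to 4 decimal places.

13.2491

w1 = Pv₀ = (7, 3, 0)
w2 = Pw1 = (49, 58, 28)
w3 = Pw2 = (770, 629, 364)
Pw3 = (9667, 8733, 5264)
w3·Pw3 = 770·9667 + 629·8733 + 364·5264 = 14852743; w3·w3 = 770·770 + 629·629 + 364·364 = 1121037
λ ≈ 14852743/1121037 = 13.2491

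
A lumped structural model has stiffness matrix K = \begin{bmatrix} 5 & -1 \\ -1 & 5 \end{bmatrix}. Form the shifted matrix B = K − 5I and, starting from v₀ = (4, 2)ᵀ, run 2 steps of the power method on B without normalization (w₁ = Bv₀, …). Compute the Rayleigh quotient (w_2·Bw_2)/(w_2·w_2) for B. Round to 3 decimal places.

-0.800

B = K − 5I has rows (0, -1); (-1, 0)
w1 = Bv₀ = (0·4 + (-1)·2; (-1)·4 + 0·2) = (-2, -4)
w2 = Bw1 = (0·(-2) + (-1)·(-4); (-1)·(-2) + 0·(-4)) = (4, 2)
Bw2 = (-2, -4)
w2·Bw2 = -16; w2·w2 = 20; μ ≈ -16/20 = -0.800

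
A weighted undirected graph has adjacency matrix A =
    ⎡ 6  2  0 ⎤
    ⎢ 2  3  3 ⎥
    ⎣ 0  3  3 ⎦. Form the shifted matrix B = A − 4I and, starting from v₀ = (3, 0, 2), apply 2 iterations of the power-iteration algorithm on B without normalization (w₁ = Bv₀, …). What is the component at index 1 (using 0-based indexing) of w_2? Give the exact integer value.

-6

B = A − 4I has rows (2, 2, 0); (2, -1, 3); (0, 3, -1)
w1 = Bv₀ = (6, 12, -2)
w2 = Bw1 = (36, -6, 38)
Requested component of w2: -6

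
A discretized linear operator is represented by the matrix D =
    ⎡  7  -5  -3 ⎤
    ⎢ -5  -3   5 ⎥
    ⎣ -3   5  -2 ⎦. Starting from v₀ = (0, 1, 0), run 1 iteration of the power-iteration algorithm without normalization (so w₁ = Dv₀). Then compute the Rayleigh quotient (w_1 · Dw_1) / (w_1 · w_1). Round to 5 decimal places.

λ ≈ -0.88136

w1 = Dv₀ = (7·0 + (-5)·1 + (-3)·0; (-5)·0 + (-3)·1 + 5·0; (-3)·0 + 5·1 + (-2)·0) = (-5, -3, 5)
Dw1 = (-35, 59, -10)
w1·Dw1 = (-5)·(-35) + (-3)·59 + 5·(-10) = -52; w1·w1 = (-5)·(-5) + (-3)·(-3) + 5·5 = 59
λ ≈ -52/59 = -0.88136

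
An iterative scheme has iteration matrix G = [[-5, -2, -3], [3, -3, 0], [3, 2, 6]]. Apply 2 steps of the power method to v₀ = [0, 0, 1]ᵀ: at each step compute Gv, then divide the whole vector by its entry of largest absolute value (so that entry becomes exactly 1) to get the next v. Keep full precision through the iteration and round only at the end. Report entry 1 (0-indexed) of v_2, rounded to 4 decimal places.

Gv0 = (-3.00000, 0.00000, 6.00000); divide by 6.00000 → v1 = (-0.50000, 0.00000, 1.00000)
Gv1 = (-0.50000, -1.50000, 4.50000); divide by 4.50000 → v2 = (-0.11111, -0.33333, 1.00000)
Requested entry of v2: -9/27 = -0.3333

-0.3333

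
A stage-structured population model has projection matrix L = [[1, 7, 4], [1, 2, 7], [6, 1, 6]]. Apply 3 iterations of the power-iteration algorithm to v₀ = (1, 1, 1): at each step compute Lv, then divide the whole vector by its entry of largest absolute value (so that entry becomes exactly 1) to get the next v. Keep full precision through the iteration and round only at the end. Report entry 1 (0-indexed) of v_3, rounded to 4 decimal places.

Lv0 = (12.00000, 10.00000, 13.00000); divide by 13.00000 → v1 = (0.92308, 0.76923, 1.00000)
Lv1 = (10.30769, 9.46154, 12.30769); divide by 12.30769 → v2 = (0.83750, 0.76875, 1.00000)
Lv2 = (10.21875, 9.37500, 11.79375); divide by 11.79375 → v3 = (0.86645, 0.79491, 1.00000)
Requested entry of v3: 1500/1887 = 0.7949

0.7949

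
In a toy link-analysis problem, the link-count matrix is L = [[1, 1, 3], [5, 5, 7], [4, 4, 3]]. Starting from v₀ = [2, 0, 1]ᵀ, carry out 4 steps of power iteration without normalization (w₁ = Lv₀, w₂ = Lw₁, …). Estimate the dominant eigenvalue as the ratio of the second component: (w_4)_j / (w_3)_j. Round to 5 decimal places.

11.00000

w1 = Lv₀ = (1·2 + 1·0 + 3·1; 5·2 + 5·0 + 7·1; 4·2 + 4·0 + 3·1) = (5, 17, 11)
w2 = Lw1 = (1·5 + 1·17 + 3·11; 5·5 + 5·17 + 7·11; 4·5 + 4·17 + 3·11) = (55, 187, 121)
w3 = Lw2 = (605, 2057, 1331)
w4 = Lw3 = (6655, 22627, 14641)
Ratio at component: 22627 / 2057 = 11.00000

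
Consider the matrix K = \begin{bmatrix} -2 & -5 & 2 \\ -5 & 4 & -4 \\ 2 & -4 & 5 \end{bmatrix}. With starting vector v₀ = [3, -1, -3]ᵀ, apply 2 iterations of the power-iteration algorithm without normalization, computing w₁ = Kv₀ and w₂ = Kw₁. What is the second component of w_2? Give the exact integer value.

27

w1 = Kv₀ = ((-2)·3 + (-5)·(-1) + 2·(-3); (-5)·3 + 4·(-1) + (-4)·(-3); 2·3 + (-4)·(-1) + 5·(-3)) = (-7, -7, -5)
w2 = Kw1 = ((-2)·(-7) + (-5)·(-7) + 2·(-5); (-5)·(-7) + 4·(-7) + (-4)·(-5); 2·(-7) + (-4)·(-7) + 5·(-5)) = (39, 27, -11)
The requested component of w2 is 27.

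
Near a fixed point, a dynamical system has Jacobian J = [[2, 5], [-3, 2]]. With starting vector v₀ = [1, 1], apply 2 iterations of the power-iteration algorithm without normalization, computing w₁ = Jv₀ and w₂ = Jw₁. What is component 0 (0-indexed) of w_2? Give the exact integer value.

9

w1 = Jv₀ = (2·1 + 5·1; (-3)·1 + 2·1) = (7, -1)
w2 = Jw1 = (2·7 + 5·(-1); (-3)·7 + 2·(-1)) = (9, -23)
The requested component of w2 is 9.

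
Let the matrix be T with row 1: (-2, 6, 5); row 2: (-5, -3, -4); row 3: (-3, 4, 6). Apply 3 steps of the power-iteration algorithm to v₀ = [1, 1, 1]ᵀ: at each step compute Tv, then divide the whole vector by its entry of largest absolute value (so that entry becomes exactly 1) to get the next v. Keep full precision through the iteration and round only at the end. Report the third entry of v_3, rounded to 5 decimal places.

Tv0 = (9.000000, -12.000000, 7.000000); divide by -12.000000 → v1 = (-0.750000, 1.000000, -0.583333)
Tv1 = (4.583333, 3.083333, 2.750000); divide by 4.583333 → v2 = (1.000000, 0.672727, 0.600000)
Tv2 = (5.036364, -9.418182, 3.290909); divide by -9.418182 → v3 = (-0.534749, 1.000000, -0.349421)
Requested entry of v3: -181/518 = -0.34942

-0.34942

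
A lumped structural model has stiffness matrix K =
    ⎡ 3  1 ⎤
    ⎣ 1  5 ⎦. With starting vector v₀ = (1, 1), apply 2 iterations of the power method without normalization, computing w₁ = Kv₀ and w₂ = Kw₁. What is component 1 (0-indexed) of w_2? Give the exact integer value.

34

w1 = Kv₀ = (3·1 + 1·1; 1·1 + 5·1) = (4, 6)
w2 = Kw1 = (3·4 + 1·6; 1·4 + 5·6) = (18, 34)
The requested component of w2 is 34.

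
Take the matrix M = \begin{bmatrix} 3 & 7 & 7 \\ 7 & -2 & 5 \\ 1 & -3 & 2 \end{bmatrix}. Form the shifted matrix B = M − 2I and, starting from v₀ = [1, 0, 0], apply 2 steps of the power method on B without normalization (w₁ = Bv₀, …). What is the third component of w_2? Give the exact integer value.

-20

B = M − 2I has rows (1, 7, 7); (7, -4, 5); (1, -3, 0)
w1 = Bv₀ = (1, 7, 1)
w2 = Bw1 = (57, -16, -20)
Requested component of w2: -20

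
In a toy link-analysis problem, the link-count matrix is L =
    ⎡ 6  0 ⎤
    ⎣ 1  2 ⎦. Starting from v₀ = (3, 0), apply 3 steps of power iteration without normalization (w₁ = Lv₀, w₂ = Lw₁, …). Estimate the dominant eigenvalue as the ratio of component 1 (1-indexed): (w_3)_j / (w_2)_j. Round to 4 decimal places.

λ ≈ 6.0000

w1 = Lv₀ = (6·3 + 0·0; 1·3 + 2·0) = (18, 3)
w2 = Lw1 = (6·18 + 0·3; 1·18 + 2·3) = (108, 24)
w3 = Lw2 = (648, 156)
Ratio at component: 648 / 108 = 6.0000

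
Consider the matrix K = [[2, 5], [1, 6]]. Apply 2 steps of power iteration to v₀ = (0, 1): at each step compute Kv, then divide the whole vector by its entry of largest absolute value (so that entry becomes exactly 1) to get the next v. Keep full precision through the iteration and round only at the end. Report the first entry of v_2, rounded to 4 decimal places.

Kv0 = (5.00000, 6.00000); divide by 6.00000 → v1 = (0.83333, 1.00000)
Kv1 = (6.66667, 6.83333); divide by 6.83333 → v2 = (0.97561, 1.00000)
Requested entry of v2: 40/41 = 0.9756

0.9756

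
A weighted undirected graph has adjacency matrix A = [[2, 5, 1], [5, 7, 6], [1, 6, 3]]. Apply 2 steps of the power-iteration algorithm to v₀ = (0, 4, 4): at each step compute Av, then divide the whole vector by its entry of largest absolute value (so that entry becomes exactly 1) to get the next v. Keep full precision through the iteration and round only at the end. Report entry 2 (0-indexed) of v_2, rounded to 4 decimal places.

0.6343

Av0 = (24.00000, 52.00000, 36.00000); divide by 52.00000 → v1 = (0.46154, 1.00000, 0.69231)
Av1 = (6.61538, 13.46154, 8.53846); divide by 13.46154 → v2 = (0.49143, 1.00000, 0.63429)
Requested entry of v2: 444/700 = 0.6343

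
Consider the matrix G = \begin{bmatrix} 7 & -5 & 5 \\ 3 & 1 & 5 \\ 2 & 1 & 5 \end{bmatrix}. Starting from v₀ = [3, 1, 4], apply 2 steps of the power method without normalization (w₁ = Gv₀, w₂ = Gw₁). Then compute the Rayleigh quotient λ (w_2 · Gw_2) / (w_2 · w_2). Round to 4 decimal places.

w1 = Gv₀ = (36, 30, 27)
w2 = Gw1 = (237, 273, 237)
Gw2 = (1479, 2169, 1932)
w2·Gw2 = 237·1479 + 273·2169 + 237·1932 = 1400544; w2·w2 = 237·237 + 273·273 + 237·237 = 186867
λ ≈ 1400544/186867 = 7.4949

λ ≈ 7.4949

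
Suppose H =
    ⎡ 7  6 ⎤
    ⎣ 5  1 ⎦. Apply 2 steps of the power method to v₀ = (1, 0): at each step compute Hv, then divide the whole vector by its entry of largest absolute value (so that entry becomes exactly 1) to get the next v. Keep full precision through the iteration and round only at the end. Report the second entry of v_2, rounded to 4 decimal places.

Hv0 = (7.00000, 5.00000); divide by 7.00000 → v1 = (1.00000, 0.71429)
Hv1 = (11.28571, 5.71429); divide by 11.28571 → v2 = (1.00000, 0.50633)
Requested entry of v2: 40/79 = 0.5063

0.5063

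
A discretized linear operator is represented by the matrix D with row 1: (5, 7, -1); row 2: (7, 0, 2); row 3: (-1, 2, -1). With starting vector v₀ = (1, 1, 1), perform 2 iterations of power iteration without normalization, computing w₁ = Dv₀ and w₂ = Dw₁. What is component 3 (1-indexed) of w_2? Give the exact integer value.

7

w1 = Dv₀ = (5·1 + 7·1 + (-1)·1; 7·1 + 0·1 + 2·1; (-1)·1 + 2·1 + (-1)·1) = (11, 9, 0)
w2 = Dw1 = (5·11 + 7·9 + (-1)·0; 7·11 + 0·9 + 2·0; (-1)·11 + 2·9 + (-1)·0) = (118, 77, 7)
The requested component of w2 is 7.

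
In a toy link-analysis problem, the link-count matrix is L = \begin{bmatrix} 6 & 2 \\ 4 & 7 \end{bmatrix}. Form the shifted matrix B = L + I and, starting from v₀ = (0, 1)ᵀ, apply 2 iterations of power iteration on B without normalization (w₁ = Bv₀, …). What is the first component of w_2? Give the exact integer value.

B = L + I has rows (7, 2); (4, 8)
w1 = Bv₀ = (7·0 + 2·1; 4·0 + 8·1) = (2, 8)
w2 = Bw1 = (7·2 + 2·8; 4·2 + 8·8) = (30, 72)
Requested component of w2: 30

30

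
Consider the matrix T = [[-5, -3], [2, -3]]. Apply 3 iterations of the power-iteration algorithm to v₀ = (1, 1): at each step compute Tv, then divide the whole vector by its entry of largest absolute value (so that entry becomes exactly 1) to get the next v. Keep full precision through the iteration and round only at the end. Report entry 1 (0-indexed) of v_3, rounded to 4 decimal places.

-0.7102

Tv0 = (-8.00000, -1.00000); divide by -8.00000 → v1 = (1.00000, 0.12500)
Tv1 = (-5.37500, 1.62500); divide by -5.37500 → v2 = (1.00000, -0.30233)
Tv2 = (-4.09302, 2.90698); divide by -4.09302 → v3 = (1.00000, -0.71023)
Requested entry of v3: 125/-176 = -0.7102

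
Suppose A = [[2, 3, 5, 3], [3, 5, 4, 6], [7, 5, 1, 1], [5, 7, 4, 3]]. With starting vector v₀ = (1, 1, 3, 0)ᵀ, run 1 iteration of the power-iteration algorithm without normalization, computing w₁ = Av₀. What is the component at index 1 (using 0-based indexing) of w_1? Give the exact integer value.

20

w1 = Av₀ = (2·1 + 3·1 + 5·3 + 3·0; 3·1 + 5·1 + 4·3 + 6·0; 7·1 + 5·1 + 1·3 + 1·0; 5·1 + 7·1 + 4·3 + 3·0) = (20, 20, 15, 24)
The requested component of w1 is 20.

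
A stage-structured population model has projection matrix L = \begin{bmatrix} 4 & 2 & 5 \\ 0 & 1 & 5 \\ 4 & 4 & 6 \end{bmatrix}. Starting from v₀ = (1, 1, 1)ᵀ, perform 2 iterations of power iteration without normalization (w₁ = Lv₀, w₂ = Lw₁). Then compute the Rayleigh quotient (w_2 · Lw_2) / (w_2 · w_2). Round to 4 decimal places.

λ ≈ 11.2475

w1 = Lv₀ = (11, 6, 14)
w2 = Lw1 = (126, 76, 152)
Lw2 = (1416, 836, 1720)
w2·Lw2 = 126·1416 + 76·836 + 152·1720 = 503392; w2·w2 = 126·126 + 76·76 + 152·152 = 44756
λ ≈ 503392/44756 = 11.2475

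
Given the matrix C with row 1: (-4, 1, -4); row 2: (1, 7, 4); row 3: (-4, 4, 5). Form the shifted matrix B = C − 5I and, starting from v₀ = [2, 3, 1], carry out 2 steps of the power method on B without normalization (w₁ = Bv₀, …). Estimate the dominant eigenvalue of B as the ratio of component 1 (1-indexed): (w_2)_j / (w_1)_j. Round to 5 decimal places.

B = C − 5I has rows (-9, 1, -4); (1, 2, 4); (-4, 4, 0)
w1 = Bv₀ = ((-9)·2 + 1·3 + (-4)·1; 1·2 + 2·3 + 4·1; (-4)·2 + 4·3 + 0·1) = (-19, 12, 4)
w2 = Bw1 = ((-9)·(-19) + 1·12 + (-4)·4; 1·(-19) + 2·12 + 4·4; (-4)·(-19) + 4·12 + 0·4) = (167, 21, 124)
Ratio: 167/-19 = -8.78947

-8.78947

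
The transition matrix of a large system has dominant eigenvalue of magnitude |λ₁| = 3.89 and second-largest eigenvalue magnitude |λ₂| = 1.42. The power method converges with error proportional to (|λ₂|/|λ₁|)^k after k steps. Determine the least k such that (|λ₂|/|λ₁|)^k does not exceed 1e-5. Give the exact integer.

|λ₂/λ₁| = 1.42/3.89 = 0.36504
Need k ≥ ln(1e-5) / ln(0.36504) = -11.5129 / -1.0078 ≈ 11.424
Smallest integer k satisfying the bound: 12

12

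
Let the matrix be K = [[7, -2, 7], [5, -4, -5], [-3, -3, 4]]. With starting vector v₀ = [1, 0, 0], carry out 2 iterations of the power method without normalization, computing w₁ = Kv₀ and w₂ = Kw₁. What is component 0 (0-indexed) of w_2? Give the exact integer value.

w1 = Kv₀ = (7·1 + (-2)·0 + 7·0; 5·1 + (-4)·0 + (-5)·0; (-3)·1 + (-3)·0 + 4·0) = (7, 5, -3)
w2 = Kw1 = (7·7 + (-2)·5 + 7·(-3); 5·7 + (-4)·5 + (-5)·(-3); (-3)·7 + (-3)·5 + 4·(-3)) = (18, 30, -48)
The requested component of w2 is 18.

18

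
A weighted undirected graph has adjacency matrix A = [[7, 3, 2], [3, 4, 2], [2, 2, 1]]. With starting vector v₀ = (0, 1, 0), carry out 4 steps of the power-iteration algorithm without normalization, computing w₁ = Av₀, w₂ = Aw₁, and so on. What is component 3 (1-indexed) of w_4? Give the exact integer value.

1422

w1 = Av₀ = (7·0 + 3·1 + 2·0; 3·0 + 4·1 + 2·0; 2·0 + 2·1 + 1·0) = (3, 4, 2)
w2 = Aw1 = (7·3 + 3·4 + 2·2; 3·3 + 4·4 + 2·2; 2·3 + 2·4 + 1·2) = (37, 29, 16)
w3 = Aw2 = (378, 259, 148)
w4 = Aw3 = (3719, 2466, 1422)
The requested component of w4 is 1422.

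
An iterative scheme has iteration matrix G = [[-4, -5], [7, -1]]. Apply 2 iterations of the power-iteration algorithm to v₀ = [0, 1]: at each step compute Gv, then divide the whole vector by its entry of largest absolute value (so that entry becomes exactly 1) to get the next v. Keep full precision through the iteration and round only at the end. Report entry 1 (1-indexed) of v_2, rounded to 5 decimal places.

-0.73529

Gv0 = (-5.000000, -1.000000); divide by -5.000000 → v1 = (1.000000, 0.200000)
Gv1 = (-5.000000, 6.800000); divide by 6.800000 → v2 = (-0.735294, 1.000000)
Requested entry of v2: 25/-34 = -0.73529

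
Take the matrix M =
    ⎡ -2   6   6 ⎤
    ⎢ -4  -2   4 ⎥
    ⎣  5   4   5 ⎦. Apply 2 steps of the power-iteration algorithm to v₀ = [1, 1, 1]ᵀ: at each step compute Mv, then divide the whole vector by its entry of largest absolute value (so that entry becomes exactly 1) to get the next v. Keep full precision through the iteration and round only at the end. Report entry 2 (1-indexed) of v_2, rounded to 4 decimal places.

Mv0 = (10.00000, -2.00000, 14.00000); divide by 14.00000 → v1 = (0.71429, -0.14286, 1.00000)
Mv1 = (3.71429, 1.42857, 8.00000); divide by 8.00000 → v2 = (0.46429, 0.17857, 1.00000)
Requested entry of v2: 20/112 = 0.1786

0.1786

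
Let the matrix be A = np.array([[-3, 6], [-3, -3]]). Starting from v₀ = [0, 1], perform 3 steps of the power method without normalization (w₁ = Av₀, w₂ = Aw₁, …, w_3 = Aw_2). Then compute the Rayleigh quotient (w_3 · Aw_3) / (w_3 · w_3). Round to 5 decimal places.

-1.96552

w1 = Av₀ = ((-3)·0 + 6·1; (-3)·0 + (-3)·1) = (6, -3)
w2 = Aw1 = ((-3)·6 + 6·(-3); (-3)·6 + (-3)·(-3)) = (-36, -9)
w3 = Aw2 = (54, 135)
Aw3 = (648, -567)
w3·Aw3 = 54·648 + 135·(-567) = -41553; w3·w3 = 54·54 + 135·135 = 21141
λ ≈ -41553/21141 = -1.96552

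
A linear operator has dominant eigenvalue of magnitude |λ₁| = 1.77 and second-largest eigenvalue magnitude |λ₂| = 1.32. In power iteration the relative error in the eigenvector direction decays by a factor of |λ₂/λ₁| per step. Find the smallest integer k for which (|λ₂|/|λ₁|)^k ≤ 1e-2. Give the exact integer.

16

|λ₂/λ₁| = 1.32/1.77 = 0.74576
Need k ≥ ln(1e-2) / ln(0.74576) = -4.6052 / -0.2933 ≈ 15.699
Smallest integer k satisfying the bound: 16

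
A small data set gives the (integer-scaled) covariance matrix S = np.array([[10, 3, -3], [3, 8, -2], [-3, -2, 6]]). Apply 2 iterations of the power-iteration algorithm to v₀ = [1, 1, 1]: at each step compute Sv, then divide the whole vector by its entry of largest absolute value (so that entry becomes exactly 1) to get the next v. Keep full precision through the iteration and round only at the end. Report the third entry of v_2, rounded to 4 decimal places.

-0.3387

Sv0 = (10.00000, 9.00000, 1.00000); divide by 10.00000 → v1 = (1.00000, 0.90000, 0.10000)
Sv1 = (12.40000, 10.00000, -4.20000); divide by 12.40000 → v2 = (1.00000, 0.80645, -0.33871)
Requested entry of v2: -42/124 = -0.3387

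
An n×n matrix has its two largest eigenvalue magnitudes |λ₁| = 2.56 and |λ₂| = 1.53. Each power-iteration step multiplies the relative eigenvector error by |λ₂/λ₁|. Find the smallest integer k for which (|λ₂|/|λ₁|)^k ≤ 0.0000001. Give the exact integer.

|λ₂/λ₁| = 1.53/2.56 = 0.59766
Need k ≥ ln(0.0000001) / ln(0.59766) = -16.1181 / -0.5147 ≈ 31.313
Smallest integer k satisfying the bound: 32

32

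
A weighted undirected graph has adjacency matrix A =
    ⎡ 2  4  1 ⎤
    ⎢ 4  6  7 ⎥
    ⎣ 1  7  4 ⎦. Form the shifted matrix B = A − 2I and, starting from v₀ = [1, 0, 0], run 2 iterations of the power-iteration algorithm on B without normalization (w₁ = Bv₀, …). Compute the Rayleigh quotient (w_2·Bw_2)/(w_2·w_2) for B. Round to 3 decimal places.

B = A − 2I has rows (0, 4, 1); (4, 4, 7); (1, 7, 2)
w1 = Bv₀ = (0, 4, 1)
w2 = Bw1 = (17, 23, 30)
Bw2 = (122, 370, 238)
w2·Bw2 = 17724; w2·w2 = 1718; μ ≈ 17724/1718 = 10.317

10.317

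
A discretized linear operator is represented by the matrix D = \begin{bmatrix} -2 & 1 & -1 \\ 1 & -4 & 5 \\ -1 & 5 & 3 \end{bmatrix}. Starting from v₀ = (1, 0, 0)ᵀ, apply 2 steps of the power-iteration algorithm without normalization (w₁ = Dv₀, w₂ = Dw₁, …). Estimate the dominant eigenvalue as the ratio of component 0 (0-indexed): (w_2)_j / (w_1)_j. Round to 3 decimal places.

λ ≈ -3.000

w1 = Dv₀ = ((-2)·1 + 1·0 + (-1)·0; 1·1 + (-4)·0 + 5·0; (-1)·1 + 5·0 + 3·0) = (-2, 1, -1)
w2 = Dw1 = ((-2)·(-2) + 1·1 + (-1)·(-1); 1·(-2) + (-4)·1 + 5·(-1); (-1)·(-2) + 5·1 + 3·(-1)) = (6, -11, 4)
Ratio at component: 6 / -2 = -3.000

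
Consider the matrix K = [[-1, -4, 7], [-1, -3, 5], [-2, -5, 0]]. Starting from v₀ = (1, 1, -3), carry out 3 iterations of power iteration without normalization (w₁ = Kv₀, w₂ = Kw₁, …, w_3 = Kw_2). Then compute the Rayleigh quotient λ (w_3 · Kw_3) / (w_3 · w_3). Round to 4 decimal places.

-4.8332

w1 = Kv₀ = (-26, -19, -7)
w2 = Kw1 = (53, 48, 147)
w3 = Kw2 = (784, 538, -346)
Kw3 = (-5358, -4128, -4258)
w3·Kw3 = 784·(-5358) + 538·(-4128) + (-346)·(-4258) = -4948268; w3·w3 = 784·784 + 538·538 + (-346)·(-346) = 1023816
λ ≈ -4948268/1023816 = -4.8332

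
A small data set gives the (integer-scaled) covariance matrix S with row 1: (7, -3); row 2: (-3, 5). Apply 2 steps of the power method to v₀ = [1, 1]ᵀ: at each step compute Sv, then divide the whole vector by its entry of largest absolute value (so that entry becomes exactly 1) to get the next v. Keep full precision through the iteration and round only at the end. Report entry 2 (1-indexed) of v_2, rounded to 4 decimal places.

-0.0909

Sv0 = (4.00000, 2.00000); divide by 4.00000 → v1 = (1.00000, 0.50000)
Sv1 = (5.50000, -0.50000); divide by 5.50000 → v2 = (1.00000, -0.09091)
Requested entry of v2: -2/22 = -0.0909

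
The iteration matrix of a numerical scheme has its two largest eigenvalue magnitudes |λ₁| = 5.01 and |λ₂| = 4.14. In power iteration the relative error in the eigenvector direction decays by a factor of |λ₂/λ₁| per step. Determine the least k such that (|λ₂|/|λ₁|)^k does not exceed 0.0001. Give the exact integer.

49

|λ₂/λ₁| = 4.14/5.01 = 0.82635
Need k ≥ ln(0.0001) / ln(0.82635) = -9.2103 / -0.1907 ≈ 48.287
Smallest integer k satisfying the bound: 49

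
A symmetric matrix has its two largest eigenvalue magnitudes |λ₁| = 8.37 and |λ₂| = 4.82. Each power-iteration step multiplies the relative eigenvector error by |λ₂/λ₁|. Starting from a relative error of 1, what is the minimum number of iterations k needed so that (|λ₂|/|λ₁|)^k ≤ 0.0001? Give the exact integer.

17

|λ₂/λ₁| = 4.82/8.37 = 0.57587
Need k ≥ ln(0.0001) / ln(0.57587) = -9.2103 / -0.5519 ≈ 16.689
Smallest integer k satisfying the bound: 17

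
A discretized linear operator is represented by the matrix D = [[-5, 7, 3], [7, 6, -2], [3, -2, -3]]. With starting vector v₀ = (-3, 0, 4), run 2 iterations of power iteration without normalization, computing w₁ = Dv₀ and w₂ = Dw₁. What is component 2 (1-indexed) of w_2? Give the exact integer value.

w1 = Dv₀ = ((-5)·(-3) + 7·0 + 3·4; 7·(-3) + 6·0 + (-2)·4; 3·(-3) + (-2)·0 + (-3)·4) = (27, -29, -21)
w2 = Dw1 = ((-5)·27 + 7·(-29) + 3·(-21); 7·27 + 6·(-29) + (-2)·(-21); 3·27 + (-2)·(-29) + (-3)·(-21)) = (-401, 57, 202)
The requested component of w2 is 57.

57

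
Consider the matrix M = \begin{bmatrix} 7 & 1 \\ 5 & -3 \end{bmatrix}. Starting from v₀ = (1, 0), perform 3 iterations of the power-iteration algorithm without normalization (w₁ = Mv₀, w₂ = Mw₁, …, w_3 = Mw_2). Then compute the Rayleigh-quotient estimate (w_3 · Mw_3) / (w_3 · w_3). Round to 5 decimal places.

w1 = Mv₀ = (7, 5)
w2 = Mw1 = (54, 20)
w3 = Mw2 = (398, 210)
Mw3 = (2996, 1360)
w3·Mw3 = 398·2996 + 210·1360 = 1478008; w3·w3 = 398·398 + 210·210 = 202504
λ ≈ 1478008/202504 = 7.29866

λ ≈ 7.29866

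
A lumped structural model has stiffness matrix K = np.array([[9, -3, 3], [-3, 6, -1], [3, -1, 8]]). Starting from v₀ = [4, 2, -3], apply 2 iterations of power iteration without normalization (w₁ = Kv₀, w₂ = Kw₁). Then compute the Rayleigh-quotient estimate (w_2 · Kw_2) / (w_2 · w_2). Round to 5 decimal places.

λ ≈ 7.84632

w1 = Kv₀ = (21, 3, -14)
w2 = Kw1 = (138, -31, -52)
Kw2 = (1179, -548, 29)
w2·Kw2 = 138·1179 + (-31)·(-548) + (-52)·29 = 178182; w2·w2 = 138·138 + (-31)·(-31) + (-52)·(-52) = 22709
λ ≈ 178182/22709 = 7.84632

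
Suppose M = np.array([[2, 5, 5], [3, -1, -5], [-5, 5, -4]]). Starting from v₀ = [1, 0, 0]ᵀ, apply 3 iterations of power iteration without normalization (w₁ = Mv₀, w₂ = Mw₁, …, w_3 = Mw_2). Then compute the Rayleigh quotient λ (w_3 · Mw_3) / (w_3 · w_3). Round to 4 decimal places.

-2.7196

w1 = Mv₀ = (2·1 + 5·0 + 5·0; 3·1 + (-1)·0 + (-5)·0; (-5)·1 + 5·0 + (-4)·0) = (2, 3, -5)
w2 = Mw1 = (2·2 + 5·3 + 5·(-5); 3·2 + (-1)·3 + (-5)·(-5); (-5)·2 + 5·3 + (-4)·(-5)) = (-6, 28, 25)
w3 = Mw2 = (253, -171, 70)
Mw3 = (1, 580, -2400)
w3·Mw3 = 253·1 + (-171)·580 + 70·(-2400) = -266927; w3·w3 = 253·253 + (-171)·(-171) + 70·70 = 98150
λ ≈ -266927/98150 = -2.7196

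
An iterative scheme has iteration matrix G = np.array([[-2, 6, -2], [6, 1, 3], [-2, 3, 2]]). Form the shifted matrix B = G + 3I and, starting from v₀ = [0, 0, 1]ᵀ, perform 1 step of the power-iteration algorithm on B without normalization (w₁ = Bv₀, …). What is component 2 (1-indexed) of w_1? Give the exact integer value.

3

B = G + 3I has rows (1, 6, -2); (6, 4, 3); (-2, 3, 5)
w1 = Bv₀ = (1·0 + 6·0 + (-2)·1; 6·0 + 4·0 + 3·1; (-2)·0 + 3·0 + 5·1) = (-2, 3, 5)
Requested component of w1: 3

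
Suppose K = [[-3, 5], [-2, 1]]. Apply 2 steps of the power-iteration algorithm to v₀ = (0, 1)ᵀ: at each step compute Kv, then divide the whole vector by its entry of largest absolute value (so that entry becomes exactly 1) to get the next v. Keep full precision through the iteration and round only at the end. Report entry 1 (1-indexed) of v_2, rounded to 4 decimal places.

Kv0 = (5.00000, 1.00000); divide by 5.00000 → v1 = (1.00000, 0.20000)
Kv1 = (-2.00000, -1.80000); divide by -2.00000 → v2 = (1.00000, 0.90000)
Requested entry of v2: -10/-10 = 1.0000

1.0000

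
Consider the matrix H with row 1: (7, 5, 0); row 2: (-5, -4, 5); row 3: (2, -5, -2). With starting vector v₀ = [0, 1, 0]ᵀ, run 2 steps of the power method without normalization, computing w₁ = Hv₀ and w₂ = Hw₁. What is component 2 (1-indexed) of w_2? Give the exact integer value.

w1 = Hv₀ = (5, -4, -5)
w2 = Hw1 = (15, -34, 40)
The requested component of w2 is -34.

-34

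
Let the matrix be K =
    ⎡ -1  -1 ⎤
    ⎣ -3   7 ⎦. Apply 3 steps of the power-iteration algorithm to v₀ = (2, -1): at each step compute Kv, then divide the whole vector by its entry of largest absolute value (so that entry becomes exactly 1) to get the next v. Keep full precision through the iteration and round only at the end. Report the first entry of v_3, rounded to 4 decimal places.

-0.1125

Kv0 = (-1.00000, -13.00000); divide by -13.00000 → v1 = (0.07692, 1.00000)
Kv1 = (-1.07692, 6.76923); divide by 6.76923 → v2 = (-0.15909, 1.00000)
Kv2 = (-0.84091, 7.47727); divide by 7.47727 → v3 = (-0.11246, 1.00000)
Requested entry of v3: 74/-658 = -0.1125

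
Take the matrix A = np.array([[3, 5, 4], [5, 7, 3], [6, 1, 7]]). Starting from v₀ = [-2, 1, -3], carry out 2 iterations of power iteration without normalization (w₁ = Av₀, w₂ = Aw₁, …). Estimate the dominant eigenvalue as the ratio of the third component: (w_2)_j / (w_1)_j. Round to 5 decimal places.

w1 = Av₀ = (3·(-2) + 5·1 + 4·(-3); 5·(-2) + 7·1 + 3·(-3); 6·(-2) + 1·1 + 7·(-3)) = (-13, -12, -32)
w2 = Aw1 = (3·(-13) + 5·(-12) + 4·(-32); 5·(-13) + 7·(-12) + 3·(-32); 6·(-13) + 1·(-12) + 7·(-32)) = (-227, -245, -314)
Ratio at component: -314 / -32 = 9.81250

λ ≈ 9.81250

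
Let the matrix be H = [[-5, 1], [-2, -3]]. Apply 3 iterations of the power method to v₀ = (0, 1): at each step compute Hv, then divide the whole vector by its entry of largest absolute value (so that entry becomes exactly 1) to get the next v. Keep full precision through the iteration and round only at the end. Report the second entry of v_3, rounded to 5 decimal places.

Hv0 = (1.000000, -3.000000); divide by -3.000000 → v1 = (-0.333333, 1.000000)
Hv1 = (2.666667, -2.333333); divide by 2.666667 → v2 = (1.000000, -0.875000)
Hv2 = (-5.875000, 0.625000); divide by -5.875000 → v3 = (1.000000, -0.106383)
Requested entry of v3: -5/47 = -0.10638

-0.10638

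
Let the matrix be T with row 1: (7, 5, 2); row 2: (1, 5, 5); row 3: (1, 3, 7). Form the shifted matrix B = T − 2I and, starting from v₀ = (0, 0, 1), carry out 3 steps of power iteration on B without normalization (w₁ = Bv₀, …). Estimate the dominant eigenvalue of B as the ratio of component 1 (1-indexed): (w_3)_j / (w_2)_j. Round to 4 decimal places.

11.5333

B = T − 2I has rows (5, 5, 2); (1, 3, 5); (1, 3, 5)
w1 = Bv₀ = (2, 5, 5)
w2 = Bw1 = (45, 42, 42)
w3 = Bw2 = (519, 381, 381)
Ratio: 519/45 = 11.5333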